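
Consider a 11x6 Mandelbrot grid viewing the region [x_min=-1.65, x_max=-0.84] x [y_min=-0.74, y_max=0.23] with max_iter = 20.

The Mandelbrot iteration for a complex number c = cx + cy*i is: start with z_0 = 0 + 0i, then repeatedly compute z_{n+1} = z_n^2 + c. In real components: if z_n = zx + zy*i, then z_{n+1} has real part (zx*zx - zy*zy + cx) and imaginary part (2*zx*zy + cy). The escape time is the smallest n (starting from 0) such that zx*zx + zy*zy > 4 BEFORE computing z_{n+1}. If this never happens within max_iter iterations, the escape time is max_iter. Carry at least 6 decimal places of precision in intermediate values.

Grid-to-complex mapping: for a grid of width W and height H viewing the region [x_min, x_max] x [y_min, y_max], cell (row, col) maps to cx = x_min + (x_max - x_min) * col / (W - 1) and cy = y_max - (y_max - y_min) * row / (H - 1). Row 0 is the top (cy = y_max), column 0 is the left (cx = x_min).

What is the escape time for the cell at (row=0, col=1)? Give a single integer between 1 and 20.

z_0 = 0 + 0i, c = -1.5690 + 0.2300i
Iter 1: z = -1.5690 + 0.2300i, |z|^2 = 2.5147
Iter 2: z = 0.8399 + -0.4917i, |z|^2 = 0.9472
Iter 3: z = -1.1054 + -0.5960i, |z|^2 = 1.5772
Iter 4: z = -0.7022 + 1.5477i, |z|^2 = 2.8883
Iter 5: z = -3.4712 + -1.9435i, |z|^2 = 15.8262
Escaped at iteration 5

Answer: 5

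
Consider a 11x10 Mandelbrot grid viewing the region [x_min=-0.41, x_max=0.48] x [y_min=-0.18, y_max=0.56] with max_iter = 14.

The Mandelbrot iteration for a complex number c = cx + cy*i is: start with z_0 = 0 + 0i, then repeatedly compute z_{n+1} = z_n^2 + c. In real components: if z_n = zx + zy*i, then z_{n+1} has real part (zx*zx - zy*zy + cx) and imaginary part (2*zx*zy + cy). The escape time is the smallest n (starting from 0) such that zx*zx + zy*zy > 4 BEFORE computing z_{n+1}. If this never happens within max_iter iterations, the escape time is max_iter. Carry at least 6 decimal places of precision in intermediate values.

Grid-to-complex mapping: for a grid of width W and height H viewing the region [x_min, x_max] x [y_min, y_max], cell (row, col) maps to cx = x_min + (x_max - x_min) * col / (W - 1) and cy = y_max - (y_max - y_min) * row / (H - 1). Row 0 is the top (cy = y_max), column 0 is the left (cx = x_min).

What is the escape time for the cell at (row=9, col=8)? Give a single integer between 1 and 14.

z_0 = 0 + 0i, c = 0.3020 + -0.1800i
Iter 1: z = 0.3020 + -0.1800i, |z|^2 = 0.1236
Iter 2: z = 0.3608 + -0.2887i, |z|^2 = 0.2135
Iter 3: z = 0.3488 + -0.3883i, |z|^2 = 0.2725
Iter 4: z = 0.2729 + -0.4509i, |z|^2 = 0.2778
Iter 5: z = 0.1731 + -0.4261i, |z|^2 = 0.2115
Iter 6: z = 0.1504 + -0.3275i, |z|^2 = 0.1299
Iter 7: z = 0.2174 + -0.2785i, |z|^2 = 0.1248
Iter 8: z = 0.2717 + -0.3011i, |z|^2 = 0.1644
Iter 9: z = 0.2851 + -0.3436i, |z|^2 = 0.1994
Iter 10: z = 0.2653 + -0.3759i, |z|^2 = 0.2117
Iter 11: z = 0.2310 + -0.3794i, |z|^2 = 0.1974
Iter 12: z = 0.2114 + -0.3553i, |z|^2 = 0.1709
Iter 13: z = 0.2204 + -0.3302i, |z|^2 = 0.1576

Answer: 14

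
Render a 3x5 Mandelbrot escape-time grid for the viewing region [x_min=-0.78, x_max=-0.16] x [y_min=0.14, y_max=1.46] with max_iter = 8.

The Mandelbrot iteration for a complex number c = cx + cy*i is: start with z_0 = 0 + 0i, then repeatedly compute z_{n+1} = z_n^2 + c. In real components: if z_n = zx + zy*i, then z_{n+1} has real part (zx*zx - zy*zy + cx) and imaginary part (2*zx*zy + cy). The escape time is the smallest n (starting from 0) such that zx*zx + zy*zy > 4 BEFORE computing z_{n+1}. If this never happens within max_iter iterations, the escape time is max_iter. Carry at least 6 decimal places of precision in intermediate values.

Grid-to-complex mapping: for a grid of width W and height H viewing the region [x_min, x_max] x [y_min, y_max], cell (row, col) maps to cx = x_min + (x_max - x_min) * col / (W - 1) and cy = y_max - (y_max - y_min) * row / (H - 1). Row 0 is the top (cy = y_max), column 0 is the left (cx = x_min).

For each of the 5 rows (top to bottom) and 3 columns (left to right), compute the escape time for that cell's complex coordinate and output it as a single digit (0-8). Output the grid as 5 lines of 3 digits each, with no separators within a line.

(row=0, col=0): c = -0.7800 + 1.4600i → escape time 2
(row=0, col=1): c = -0.4700 + 1.4600i → escape time 2
(row=0, col=2): c = -0.1600 + 1.4600i → escape time 2
(row=1, col=0): c = -0.7800 + 1.1300i → escape time 3
(row=1, col=1): c = -0.4700 + 1.1300i → escape time 3
(row=1, col=2): c = -0.1600 + 1.1300i → escape time 5
(row=2, col=0): c = -0.7800 + 0.8000i → escape time 4
(row=2, col=1): c = -0.4700 + 0.8000i → escape time 6
(row=2, col=2): c = -0.1600 + 0.8000i → escape time 8
(row=3, col=0): c = -0.7800 + 0.4700i → escape time 6
(row=3, col=1): c = -0.4700 + 0.4700i → escape time 8
(row=3, col=2): c = -0.1600 + 0.4700i → escape time 8
(row=4, col=0): c = -0.7800 + 0.1400i → escape time 8
(row=4, col=1): c = -0.4700 + 0.1400i → escape time 8
(row=4, col=2): c = -0.1600 + 0.1400i → escape time 8

Answer: 222
335
468
688
888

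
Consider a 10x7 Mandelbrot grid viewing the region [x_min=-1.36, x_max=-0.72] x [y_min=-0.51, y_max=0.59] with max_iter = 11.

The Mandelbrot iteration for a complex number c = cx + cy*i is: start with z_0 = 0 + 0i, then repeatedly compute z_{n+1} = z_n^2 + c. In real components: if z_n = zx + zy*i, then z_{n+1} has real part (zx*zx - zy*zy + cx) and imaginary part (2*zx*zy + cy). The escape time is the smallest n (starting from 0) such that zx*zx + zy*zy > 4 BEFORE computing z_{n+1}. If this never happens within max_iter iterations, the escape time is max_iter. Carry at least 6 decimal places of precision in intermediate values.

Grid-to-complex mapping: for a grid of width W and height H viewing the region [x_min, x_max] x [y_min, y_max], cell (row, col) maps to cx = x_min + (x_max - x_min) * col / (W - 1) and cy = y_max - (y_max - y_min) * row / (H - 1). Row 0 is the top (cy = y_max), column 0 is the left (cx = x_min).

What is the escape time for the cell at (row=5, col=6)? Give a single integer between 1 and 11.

z_0 = 0 + 0i, c = -0.9333 + -0.3267i
Iter 1: z = -0.9333 + -0.3267i, |z|^2 = 0.9778
Iter 2: z = -0.1689 + 0.2831i, |z|^2 = 0.1087
Iter 3: z = -0.9849 + -0.4223i, |z|^2 = 1.1485
Iter 4: z = -0.1416 + 0.5053i, |z|^2 = 0.2753
Iter 5: z = -1.1686 + -0.4697i, |z|^2 = 1.5862
Iter 6: z = 0.2116 + 0.7712i, |z|^2 = 0.6395
Iter 7: z = -1.4832 + -0.0003i, |z|^2 = 2.2000
Iter 8: z = 1.2666 + -0.3257i, |z|^2 = 1.7105
Iter 9: z = 0.5649 + -1.1519i, |z|^2 = 1.6460
Iter 10: z = -1.9410 + -1.6282i, |z|^2 = 6.4184
Escaped at iteration 10

Answer: 10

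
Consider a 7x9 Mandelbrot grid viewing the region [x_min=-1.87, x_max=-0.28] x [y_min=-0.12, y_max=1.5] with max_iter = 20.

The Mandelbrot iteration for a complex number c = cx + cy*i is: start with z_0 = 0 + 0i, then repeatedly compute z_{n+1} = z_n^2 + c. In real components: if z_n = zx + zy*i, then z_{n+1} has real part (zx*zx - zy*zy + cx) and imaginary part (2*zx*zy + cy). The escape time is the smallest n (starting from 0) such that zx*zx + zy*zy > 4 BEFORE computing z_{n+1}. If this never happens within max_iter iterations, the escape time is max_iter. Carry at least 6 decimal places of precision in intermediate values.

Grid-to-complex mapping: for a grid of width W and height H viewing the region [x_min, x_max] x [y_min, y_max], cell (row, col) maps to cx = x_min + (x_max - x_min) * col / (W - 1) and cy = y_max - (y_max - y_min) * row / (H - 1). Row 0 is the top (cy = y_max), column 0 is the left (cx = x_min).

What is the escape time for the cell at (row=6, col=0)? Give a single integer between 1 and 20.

z_0 = 0 + 0i, c = -1.8700 + 0.2850i
Iter 1: z = -1.8700 + 0.2850i, |z|^2 = 3.5781
Iter 2: z = 1.5457 + -0.7809i, |z|^2 = 2.9989
Iter 3: z = -0.0907 + -2.1290i, |z|^2 = 4.5410
Escaped at iteration 3

Answer: 3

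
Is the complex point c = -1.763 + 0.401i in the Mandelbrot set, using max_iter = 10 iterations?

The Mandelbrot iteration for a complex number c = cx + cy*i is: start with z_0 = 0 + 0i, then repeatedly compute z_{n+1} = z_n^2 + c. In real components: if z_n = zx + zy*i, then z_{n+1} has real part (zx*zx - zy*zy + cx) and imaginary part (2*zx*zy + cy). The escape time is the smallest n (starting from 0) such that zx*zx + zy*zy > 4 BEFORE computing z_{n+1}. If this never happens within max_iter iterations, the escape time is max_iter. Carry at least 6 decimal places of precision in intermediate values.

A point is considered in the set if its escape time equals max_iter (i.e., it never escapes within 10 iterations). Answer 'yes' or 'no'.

Answer: no

Derivation:
z_0 = 0 + 0i, c = -1.7630 + 0.4010i
Iter 1: z = -1.7630 + 0.4010i, |z|^2 = 3.2690
Iter 2: z = 1.1844 + -1.0129i, |z|^2 = 2.4287
Iter 3: z = -1.3863 + -1.9984i, |z|^2 = 5.9152
Escaped at iteration 3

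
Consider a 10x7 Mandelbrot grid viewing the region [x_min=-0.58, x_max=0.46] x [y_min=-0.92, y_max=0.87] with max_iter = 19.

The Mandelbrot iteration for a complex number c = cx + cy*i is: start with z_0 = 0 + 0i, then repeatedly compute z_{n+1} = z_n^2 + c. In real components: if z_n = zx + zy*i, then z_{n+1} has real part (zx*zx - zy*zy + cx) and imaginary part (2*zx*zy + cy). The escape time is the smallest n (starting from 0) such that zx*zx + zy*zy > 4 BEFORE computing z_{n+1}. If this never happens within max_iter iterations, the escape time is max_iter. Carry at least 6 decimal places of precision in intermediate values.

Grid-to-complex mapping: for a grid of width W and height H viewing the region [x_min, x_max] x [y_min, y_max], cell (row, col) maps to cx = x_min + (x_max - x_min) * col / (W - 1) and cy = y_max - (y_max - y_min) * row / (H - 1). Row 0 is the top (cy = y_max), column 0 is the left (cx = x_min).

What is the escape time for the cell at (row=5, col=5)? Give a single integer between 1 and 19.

z_0 = 0 + 0i, c = -0.0022 + -0.6217i
Iter 1: z = -0.0022 + -0.6217i, |z|^2 = 0.3865
Iter 2: z = -0.3887 + -0.6189i, |z|^2 = 0.5341
Iter 3: z = -0.2342 + -0.1405i, |z|^2 = 0.0746
Iter 4: z = 0.0329 + -0.5558i, |z|^2 = 0.3100
Iter 5: z = -0.3101 + -0.6582i, |z|^2 = 0.5294
Iter 6: z = -0.3393 + -0.2135i, |z|^2 = 0.1607
Iter 7: z = 0.0673 + -0.4768i, |z|^2 = 0.2319
Iter 8: z = -0.2250 + -0.6859i, |z|^2 = 0.5211
Iter 9: z = -0.4220 + -0.3130i, |z|^2 = 0.2760
Iter 10: z = 0.0779 + -0.3575i, |z|^2 = 0.1339
Iter 11: z = -0.1240 + -0.6774i, |z|^2 = 0.4742
Iter 12: z = -0.4457 + -0.4537i, |z|^2 = 0.4045
Iter 13: z = -0.0094 + -0.2172i, |z|^2 = 0.0473
Iter 14: z = -0.0493 + -0.6176i, |z|^2 = 0.3838
Iter 15: z = -0.3812 + -0.5608i, |z|^2 = 0.4597
Iter 16: z = -0.1714 + -0.1942i, |z|^2 = 0.0671
Iter 17: z = -0.0106 + -0.5551i, |z|^2 = 0.3083
Iter 18: z = -0.3103 + -0.6099i, |z|^2 = 0.4683

Answer: 19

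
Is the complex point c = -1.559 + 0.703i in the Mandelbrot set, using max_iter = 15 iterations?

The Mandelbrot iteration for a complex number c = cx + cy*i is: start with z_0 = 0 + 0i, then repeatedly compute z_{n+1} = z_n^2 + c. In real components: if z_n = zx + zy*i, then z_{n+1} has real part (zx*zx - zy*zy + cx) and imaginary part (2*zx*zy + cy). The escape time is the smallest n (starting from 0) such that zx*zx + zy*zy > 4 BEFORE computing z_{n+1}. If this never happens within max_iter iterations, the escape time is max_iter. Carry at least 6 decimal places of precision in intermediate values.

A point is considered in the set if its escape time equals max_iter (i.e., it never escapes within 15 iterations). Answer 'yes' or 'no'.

Answer: no

Derivation:
z_0 = 0 + 0i, c = -1.5590 + 0.7030i
Iter 1: z = -1.5590 + 0.7030i, |z|^2 = 2.9247
Iter 2: z = 0.3773 + -1.4890i, |z|^2 = 2.3593
Iter 3: z = -3.6336 + -0.4205i, |z|^2 = 13.3802
Escaped at iteration 3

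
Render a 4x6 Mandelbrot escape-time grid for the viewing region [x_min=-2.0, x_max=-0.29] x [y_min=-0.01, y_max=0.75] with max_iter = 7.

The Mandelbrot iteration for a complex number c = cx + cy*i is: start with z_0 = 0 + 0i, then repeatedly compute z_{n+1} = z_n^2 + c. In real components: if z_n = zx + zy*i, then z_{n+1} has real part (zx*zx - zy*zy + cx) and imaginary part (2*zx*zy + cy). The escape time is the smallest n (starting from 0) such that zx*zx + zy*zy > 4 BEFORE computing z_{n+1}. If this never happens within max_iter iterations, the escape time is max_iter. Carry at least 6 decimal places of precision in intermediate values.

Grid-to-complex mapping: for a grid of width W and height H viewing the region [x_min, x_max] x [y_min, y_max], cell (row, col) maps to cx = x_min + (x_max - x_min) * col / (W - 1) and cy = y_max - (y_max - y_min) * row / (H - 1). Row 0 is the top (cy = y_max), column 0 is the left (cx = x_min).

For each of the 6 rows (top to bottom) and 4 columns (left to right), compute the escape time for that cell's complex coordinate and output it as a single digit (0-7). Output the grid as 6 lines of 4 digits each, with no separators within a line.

(row=0, col=0): c = -2.0000 + 0.7500i → escape time 1
(row=0, col=1): c = -1.4300 + 0.7500i → escape time 3
(row=0, col=2): c = -0.8600 + 0.7500i → escape time 4
(row=0, col=3): c = -0.2900 + 0.7500i → escape time 7
(row=1, col=0): c = -2.0000 + 0.5980i → escape time 1
(row=1, col=1): c = -1.4300 + 0.5980i → escape time 3
(row=1, col=2): c = -0.8600 + 0.5980i → escape time 5
(row=1, col=3): c = -0.2900 + 0.5980i → escape time 7
(row=2, col=0): c = -2.0000 + 0.4460i → escape time 1
(row=2, col=1): c = -1.4300 + 0.4460i → escape time 4
(row=2, col=2): c = -0.8600 + 0.4460i → escape time 6
(row=2, col=3): c = -0.2900 + 0.4460i → escape time 7
(row=3, col=0): c = -2.0000 + 0.2940i → escape time 1
(row=3, col=1): c = -1.4300 + 0.2940i → escape time 5
(row=3, col=2): c = -0.8600 + 0.2940i → escape time 7
(row=3, col=3): c = -0.2900 + 0.2940i → escape time 7
(row=4, col=0): c = -2.0000 + 0.1420i → escape time 1
(row=4, col=1): c = -1.4300 + 0.1420i → escape time 7
(row=4, col=2): c = -0.8600 + 0.1420i → escape time 7
(row=4, col=3): c = -0.2900 + 0.1420i → escape time 7
(row=5, col=0): c = -2.0000 + -0.0100i → escape time 1
(row=5, col=1): c = -1.4300 + -0.0100i → escape time 7
(row=5, col=2): c = -0.8600 + -0.0100i → escape time 7
(row=5, col=3): c = -0.2900 + -0.0100i → escape time 7

Answer: 1347
1357
1467
1577
1777
1777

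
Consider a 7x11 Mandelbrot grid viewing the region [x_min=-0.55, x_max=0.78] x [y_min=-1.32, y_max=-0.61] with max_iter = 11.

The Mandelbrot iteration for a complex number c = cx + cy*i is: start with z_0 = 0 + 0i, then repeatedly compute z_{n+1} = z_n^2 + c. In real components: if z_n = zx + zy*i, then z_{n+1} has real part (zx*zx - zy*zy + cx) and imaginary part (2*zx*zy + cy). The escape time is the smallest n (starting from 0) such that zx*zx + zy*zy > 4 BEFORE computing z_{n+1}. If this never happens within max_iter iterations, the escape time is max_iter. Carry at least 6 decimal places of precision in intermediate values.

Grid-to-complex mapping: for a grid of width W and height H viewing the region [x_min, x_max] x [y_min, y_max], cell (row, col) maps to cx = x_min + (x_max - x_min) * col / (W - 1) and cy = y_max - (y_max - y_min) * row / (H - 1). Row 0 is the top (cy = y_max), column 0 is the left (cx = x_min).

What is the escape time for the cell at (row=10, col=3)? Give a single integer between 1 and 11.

Answer: 2

Derivation:
z_0 = 0 + 0i, c = 0.1150 + -1.3200i
Iter 1: z = 0.1150 + -1.3200i, |z|^2 = 1.7556
Iter 2: z = -1.6142 + -1.6236i, |z|^2 = 5.2416
Escaped at iteration 2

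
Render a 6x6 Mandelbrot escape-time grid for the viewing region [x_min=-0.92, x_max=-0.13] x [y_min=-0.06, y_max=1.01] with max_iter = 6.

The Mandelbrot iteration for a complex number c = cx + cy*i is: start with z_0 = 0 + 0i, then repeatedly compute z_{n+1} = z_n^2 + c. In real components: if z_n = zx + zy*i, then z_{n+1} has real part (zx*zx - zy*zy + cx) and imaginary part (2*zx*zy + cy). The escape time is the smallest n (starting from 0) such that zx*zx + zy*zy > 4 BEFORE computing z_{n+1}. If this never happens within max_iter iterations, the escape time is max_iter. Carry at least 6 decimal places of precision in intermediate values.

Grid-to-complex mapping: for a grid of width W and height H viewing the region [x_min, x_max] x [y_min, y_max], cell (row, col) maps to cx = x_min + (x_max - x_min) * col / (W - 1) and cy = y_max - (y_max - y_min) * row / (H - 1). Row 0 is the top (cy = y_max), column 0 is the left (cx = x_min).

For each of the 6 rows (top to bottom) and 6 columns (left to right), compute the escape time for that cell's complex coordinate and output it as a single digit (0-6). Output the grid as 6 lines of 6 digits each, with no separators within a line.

(row=0, col=0): c = -0.9200 + 1.0100i → escape time 3
(row=0, col=1): c = -0.7620 + 1.0100i → escape time 3
(row=0, col=2): c = -0.6040 + 1.0100i → escape time 4
(row=0, col=3): c = -0.4460 + 1.0100i → escape time 4
(row=0, col=4): c = -0.2880 + 1.0100i → escape time 5
(row=0, col=5): c = -0.1300 + 1.0100i → escape time 6
(row=1, col=0): c = -0.9200 + 0.7960i → escape time 4
(row=1, col=1): c = -0.7620 + 0.7960i → escape time 4
(row=1, col=2): c = -0.6040 + 0.7960i → escape time 4
(row=1, col=3): c = -0.4460 + 0.7960i → escape time 6
(row=1, col=4): c = -0.2880 + 0.7960i → escape time 6
(row=1, col=5): c = -0.1300 + 0.7960i → escape time 6
(row=2, col=0): c = -0.9200 + 0.5820i → escape time 5
(row=2, col=1): c = -0.7620 + 0.5820i → escape time 6
(row=2, col=2): c = -0.6040 + 0.5820i → escape time 6
(row=2, col=3): c = -0.4460 + 0.5820i → escape time 6
(row=2, col=4): c = -0.2880 + 0.5820i → escape time 6
(row=2, col=5): c = -0.1300 + 0.5820i → escape time 6
(row=3, col=0): c = -0.9200 + 0.3680i → escape time 6
(row=3, col=1): c = -0.7620 + 0.3680i → escape time 6
(row=3, col=2): c = -0.6040 + 0.3680i → escape time 6
(row=3, col=3): c = -0.4460 + 0.3680i → escape time 6
(row=3, col=4): c = -0.2880 + 0.3680i → escape time 6
(row=3, col=5): c = -0.1300 + 0.3680i → escape time 6
(row=4, col=0): c = -0.9200 + 0.1540i → escape time 6
(row=4, col=1): c = -0.7620 + 0.1540i → escape time 6
(row=4, col=2): c = -0.6040 + 0.1540i → escape time 6
(row=4, col=3): c = -0.4460 + 0.1540i → escape time 6
(row=4, col=4): c = -0.2880 + 0.1540i → escape time 6
(row=4, col=5): c = -0.1300 + 0.1540i → escape time 6
(row=5, col=0): c = -0.9200 + -0.0600i → escape time 6
(row=5, col=1): c = -0.7620 + -0.0600i → escape time 6
(row=5, col=2): c = -0.6040 + -0.0600i → escape time 6
(row=5, col=3): c = -0.4460 + -0.0600i → escape time 6
(row=5, col=4): c = -0.2880 + -0.0600i → escape time 6
(row=5, col=5): c = -0.1300 + -0.0600i → escape time 6

Answer: 334456
444666
566666
666666
666666
666666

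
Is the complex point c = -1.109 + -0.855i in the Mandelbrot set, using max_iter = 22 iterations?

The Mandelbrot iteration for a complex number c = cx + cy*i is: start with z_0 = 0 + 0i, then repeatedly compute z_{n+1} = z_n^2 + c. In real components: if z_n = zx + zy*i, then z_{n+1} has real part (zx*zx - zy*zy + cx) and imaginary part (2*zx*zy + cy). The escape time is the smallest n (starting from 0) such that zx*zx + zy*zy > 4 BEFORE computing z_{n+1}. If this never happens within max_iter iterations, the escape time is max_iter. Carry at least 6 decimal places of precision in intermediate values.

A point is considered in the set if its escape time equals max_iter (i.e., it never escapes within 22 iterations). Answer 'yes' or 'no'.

z_0 = 0 + 0i, c = -1.1090 + -0.8550i
Iter 1: z = -1.1090 + -0.8550i, |z|^2 = 1.9609
Iter 2: z = -0.6101 + 1.0414i, |z|^2 = 1.4568
Iter 3: z = -1.8212 + -2.1258i, |z|^2 = 7.8358
Escaped at iteration 3

Answer: no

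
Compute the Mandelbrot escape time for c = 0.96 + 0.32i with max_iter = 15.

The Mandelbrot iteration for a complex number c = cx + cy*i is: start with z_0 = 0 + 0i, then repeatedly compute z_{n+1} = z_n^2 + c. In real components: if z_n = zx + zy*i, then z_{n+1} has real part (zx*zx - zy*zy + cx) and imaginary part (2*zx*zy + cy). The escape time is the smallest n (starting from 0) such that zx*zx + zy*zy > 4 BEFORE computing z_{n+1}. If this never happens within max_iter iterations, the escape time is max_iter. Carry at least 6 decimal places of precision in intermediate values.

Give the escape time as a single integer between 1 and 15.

z_0 = 0 + 0i, c = 0.9600 + 0.3200i
Iter 1: z = 0.9600 + 0.3200i, |z|^2 = 1.0240
Iter 2: z = 1.7792 + 0.9344i, |z|^2 = 4.0387
Escaped at iteration 2

Answer: 2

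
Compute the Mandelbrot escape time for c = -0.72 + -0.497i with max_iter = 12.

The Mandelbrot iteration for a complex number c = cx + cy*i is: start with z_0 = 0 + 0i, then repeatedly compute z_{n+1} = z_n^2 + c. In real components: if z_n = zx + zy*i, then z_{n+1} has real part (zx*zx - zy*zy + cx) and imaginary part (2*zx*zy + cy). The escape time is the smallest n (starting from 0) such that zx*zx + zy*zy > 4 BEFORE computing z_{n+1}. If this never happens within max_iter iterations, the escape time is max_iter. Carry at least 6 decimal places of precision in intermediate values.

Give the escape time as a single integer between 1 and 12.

z_0 = 0 + 0i, c = -0.7200 + -0.4970i
Iter 1: z = -0.7200 + -0.4970i, |z|^2 = 0.7654
Iter 2: z = -0.4486 + 0.2187i, |z|^2 = 0.2491
Iter 3: z = -0.5666 + -0.6932i, |z|^2 = 0.8015
Iter 4: z = -0.8795 + 0.2885i, |z|^2 = 0.8568
Iter 5: z = -0.0297 + -1.0045i, |z|^2 = 1.0099
Iter 6: z = -1.7281 + -0.4374i, |z|^2 = 3.1777
Iter 7: z = 2.0750 + 1.0148i, |z|^2 = 5.3356
Escaped at iteration 7

Answer: 7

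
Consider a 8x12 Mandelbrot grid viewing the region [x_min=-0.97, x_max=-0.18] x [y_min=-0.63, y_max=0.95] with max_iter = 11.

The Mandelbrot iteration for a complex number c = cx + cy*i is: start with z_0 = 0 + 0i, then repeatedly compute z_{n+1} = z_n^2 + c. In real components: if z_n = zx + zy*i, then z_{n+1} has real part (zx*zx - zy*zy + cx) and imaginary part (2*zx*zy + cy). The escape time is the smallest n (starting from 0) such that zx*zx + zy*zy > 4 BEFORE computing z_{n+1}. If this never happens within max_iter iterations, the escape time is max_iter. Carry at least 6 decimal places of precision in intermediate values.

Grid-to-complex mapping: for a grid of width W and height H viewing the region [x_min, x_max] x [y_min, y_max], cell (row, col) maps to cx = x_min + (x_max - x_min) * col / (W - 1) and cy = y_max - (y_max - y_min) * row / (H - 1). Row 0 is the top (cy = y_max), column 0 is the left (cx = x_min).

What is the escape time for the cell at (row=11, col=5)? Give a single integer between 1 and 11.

z_0 = 0 + 0i, c = -0.4057 + -0.6300i
Iter 1: z = -0.4057 + -0.6300i, |z|^2 = 0.5615
Iter 2: z = -0.6380 + -0.1188i, |z|^2 = 0.4212
Iter 3: z = -0.0128 + -0.4784i, |z|^2 = 0.2290
Iter 4: z = -0.6344 + -0.6178i, |z|^2 = 0.7841
Iter 5: z = -0.3849 + 0.1539i, |z|^2 = 0.1718
Iter 6: z = -0.2813 + -0.7484i, |z|^2 = 0.6393
Iter 7: z = -0.8868 + -0.2090i, |z|^2 = 0.8300
Iter 8: z = 0.3370 + -0.2594i, |z|^2 = 0.1808
Iter 9: z = -0.3594 + -0.8048i, |z|^2 = 0.7769
Iter 10: z = -0.9242 + -0.0515i, |z|^2 = 0.8568

Answer: 11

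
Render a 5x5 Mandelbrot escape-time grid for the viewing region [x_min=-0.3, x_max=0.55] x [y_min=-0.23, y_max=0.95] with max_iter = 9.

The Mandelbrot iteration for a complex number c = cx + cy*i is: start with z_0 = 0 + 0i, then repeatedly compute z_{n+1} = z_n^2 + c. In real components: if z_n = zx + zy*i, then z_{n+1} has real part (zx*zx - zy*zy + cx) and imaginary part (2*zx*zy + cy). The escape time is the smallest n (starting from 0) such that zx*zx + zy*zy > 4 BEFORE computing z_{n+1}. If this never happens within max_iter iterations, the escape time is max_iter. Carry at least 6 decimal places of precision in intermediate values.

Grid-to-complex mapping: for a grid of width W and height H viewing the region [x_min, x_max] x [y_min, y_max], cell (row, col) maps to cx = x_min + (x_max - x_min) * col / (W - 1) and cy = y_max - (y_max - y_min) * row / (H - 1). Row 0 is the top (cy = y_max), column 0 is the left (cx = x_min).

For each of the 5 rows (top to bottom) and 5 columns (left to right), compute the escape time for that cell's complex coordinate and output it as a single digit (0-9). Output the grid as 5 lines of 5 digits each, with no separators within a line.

(row=0, col=0): c = -0.3000 + 0.9500i → escape time 5
(row=0, col=1): c = -0.0875 + 0.9500i → escape time 9
(row=0, col=2): c = 0.1250 + 0.9500i → escape time 4
(row=0, col=3): c = 0.3375 + 0.9500i → escape time 3
(row=0, col=4): c = 0.5500 + 0.9500i → escape time 3
(row=1, col=0): c = -0.3000 + 0.6550i → escape time 9
(row=1, col=1): c = -0.0875 + 0.6550i → escape time 9
(row=1, col=2): c = 0.1250 + 0.6550i → escape time 9
(row=1, col=3): c = 0.3375 + 0.6550i → escape time 9
(row=1, col=4): c = 0.5500 + 0.6550i → escape time 3
(row=2, col=0): c = -0.3000 + 0.3600i → escape time 9
(row=2, col=1): c = -0.0875 + 0.3600i → escape time 9
(row=2, col=2): c = 0.1250 + 0.3600i → escape time 9
(row=2, col=3): c = 0.3375 + 0.3600i → escape time 9
(row=2, col=4): c = 0.5500 + 0.3600i → escape time 4
(row=3, col=0): c = -0.3000 + 0.0650i → escape time 9
(row=3, col=1): c = -0.0875 + 0.0650i → escape time 9
(row=3, col=2): c = 0.1250 + 0.0650i → escape time 9
(row=3, col=3): c = 0.3375 + 0.0650i → escape time 9
(row=3, col=4): c = 0.5500 + 0.0650i → escape time 4
(row=4, col=0): c = -0.3000 + -0.2300i → escape time 9
(row=4, col=1): c = -0.0875 + -0.2300i → escape time 9
(row=4, col=2): c = 0.1250 + -0.2300i → escape time 9
(row=4, col=3): c = 0.3375 + -0.2300i → escape time 9
(row=4, col=4): c = 0.5500 + -0.2300i → escape time 4

Answer: 59433
99993
99994
99994
99994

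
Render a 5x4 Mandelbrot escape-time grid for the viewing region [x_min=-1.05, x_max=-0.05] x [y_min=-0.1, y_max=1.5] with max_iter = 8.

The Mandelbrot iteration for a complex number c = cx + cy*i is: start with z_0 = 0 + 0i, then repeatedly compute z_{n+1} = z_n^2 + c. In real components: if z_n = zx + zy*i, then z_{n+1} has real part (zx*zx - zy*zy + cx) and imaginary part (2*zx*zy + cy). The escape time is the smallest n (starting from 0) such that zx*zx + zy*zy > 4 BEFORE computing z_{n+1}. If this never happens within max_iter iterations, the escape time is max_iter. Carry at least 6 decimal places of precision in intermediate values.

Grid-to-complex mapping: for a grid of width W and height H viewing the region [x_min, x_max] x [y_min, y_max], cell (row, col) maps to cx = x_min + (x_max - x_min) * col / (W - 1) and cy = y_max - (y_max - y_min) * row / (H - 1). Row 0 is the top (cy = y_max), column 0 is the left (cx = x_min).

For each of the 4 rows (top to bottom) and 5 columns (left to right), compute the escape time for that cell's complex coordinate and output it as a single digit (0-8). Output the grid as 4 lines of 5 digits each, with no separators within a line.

(row=0, col=0): c = -1.0500 + 1.5000i → escape time 2
(row=0, col=1): c = -0.8000 + 1.5000i → escape time 2
(row=0, col=2): c = -0.5500 + 1.5000i → escape time 2
(row=0, col=3): c = -0.3000 + 1.5000i → escape time 2
(row=0, col=4): c = -0.0500 + 1.5000i → escape time 2
(row=1, col=0): c = -1.0500 + 0.9667i → escape time 3
(row=1, col=1): c = -0.8000 + 0.9667i → escape time 3
(row=1, col=2): c = -0.5500 + 0.9667i → escape time 4
(row=1, col=3): c = -0.3000 + 0.9667i → escape time 5
(row=1, col=4): c = -0.0500 + 0.9667i → escape time 8
(row=2, col=0): c = -1.0500 + 0.4333i → escape time 6
(row=2, col=1): c = -0.8000 + 0.4333i → escape time 7
(row=2, col=2): c = -0.5500 + 0.4333i → escape time 8
(row=2, col=3): c = -0.3000 + 0.4333i → escape time 8
(row=2, col=4): c = -0.0500 + 0.4333i → escape time 8
(row=3, col=0): c = -1.0500 + -0.1000i → escape time 8
(row=3, col=1): c = -0.8000 + -0.1000i → escape time 8
(row=3, col=2): c = -0.5500 + -0.1000i → escape time 8
(row=3, col=3): c = -0.3000 + -0.1000i → escape time 8
(row=3, col=4): c = -0.0500 + -0.1000i → escape time 8

Answer: 22222
33458
67888
88888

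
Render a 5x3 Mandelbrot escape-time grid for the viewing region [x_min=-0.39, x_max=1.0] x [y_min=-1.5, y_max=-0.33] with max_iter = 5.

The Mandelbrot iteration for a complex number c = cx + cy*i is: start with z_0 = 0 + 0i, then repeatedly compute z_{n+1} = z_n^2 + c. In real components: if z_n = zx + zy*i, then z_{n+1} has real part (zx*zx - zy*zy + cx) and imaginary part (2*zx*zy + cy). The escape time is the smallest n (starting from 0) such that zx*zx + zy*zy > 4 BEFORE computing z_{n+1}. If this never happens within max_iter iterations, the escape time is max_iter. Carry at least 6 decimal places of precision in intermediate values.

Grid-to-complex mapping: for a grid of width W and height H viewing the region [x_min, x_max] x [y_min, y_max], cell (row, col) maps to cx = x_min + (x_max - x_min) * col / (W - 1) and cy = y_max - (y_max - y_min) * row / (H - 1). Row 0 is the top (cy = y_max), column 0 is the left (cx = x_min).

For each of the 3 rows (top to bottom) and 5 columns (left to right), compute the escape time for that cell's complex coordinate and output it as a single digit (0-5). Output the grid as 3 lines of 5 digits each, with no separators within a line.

(row=0, col=0): c = -0.3900 + -0.3300i → escape time 5
(row=0, col=1): c = -0.0425 + -0.3300i → escape time 5
(row=0, col=2): c = 0.3050 + -0.3300i → escape time 5
(row=0, col=3): c = 0.6525 + -0.3300i → escape time 3
(row=0, col=4): c = 1.0000 + -0.3300i → escape time 2
(row=1, col=0): c = -0.3900 + -0.9150i → escape time 5
(row=1, col=1): c = -0.0425 + -0.9150i → escape time 5
(row=1, col=2): c = 0.3050 + -0.9150i → escape time 4
(row=1, col=3): c = 0.6525 + -0.9150i → escape time 2
(row=1, col=4): c = 1.0000 + -0.9150i → escape time 2
(row=2, col=0): c = -0.3900 + -1.5000i → escape time 2
(row=2, col=1): c = -0.0425 + -1.5000i → escape time 2
(row=2, col=2): c = 0.3050 + -1.5000i → escape time 2
(row=2, col=3): c = 0.6525 + -1.5000i → escape time 2
(row=2, col=4): c = 1.0000 + -1.5000i → escape time 2

Answer: 55532
55422
22222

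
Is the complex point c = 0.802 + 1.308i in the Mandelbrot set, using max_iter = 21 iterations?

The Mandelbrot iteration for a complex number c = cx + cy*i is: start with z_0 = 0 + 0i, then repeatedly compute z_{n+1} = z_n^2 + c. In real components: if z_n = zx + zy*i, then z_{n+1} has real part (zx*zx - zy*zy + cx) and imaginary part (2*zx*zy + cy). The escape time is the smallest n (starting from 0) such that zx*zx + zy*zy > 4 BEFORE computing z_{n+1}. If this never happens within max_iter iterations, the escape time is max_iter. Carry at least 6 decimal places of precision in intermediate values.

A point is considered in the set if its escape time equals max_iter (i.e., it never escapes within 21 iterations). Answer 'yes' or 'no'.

Answer: no

Derivation:
z_0 = 0 + 0i, c = 0.8020 + 1.3080i
Iter 1: z = 0.8020 + 1.3080i, |z|^2 = 2.3541
Iter 2: z = -0.2657 + 3.4060i, |z|^2 = 11.6716
Escaped at iteration 2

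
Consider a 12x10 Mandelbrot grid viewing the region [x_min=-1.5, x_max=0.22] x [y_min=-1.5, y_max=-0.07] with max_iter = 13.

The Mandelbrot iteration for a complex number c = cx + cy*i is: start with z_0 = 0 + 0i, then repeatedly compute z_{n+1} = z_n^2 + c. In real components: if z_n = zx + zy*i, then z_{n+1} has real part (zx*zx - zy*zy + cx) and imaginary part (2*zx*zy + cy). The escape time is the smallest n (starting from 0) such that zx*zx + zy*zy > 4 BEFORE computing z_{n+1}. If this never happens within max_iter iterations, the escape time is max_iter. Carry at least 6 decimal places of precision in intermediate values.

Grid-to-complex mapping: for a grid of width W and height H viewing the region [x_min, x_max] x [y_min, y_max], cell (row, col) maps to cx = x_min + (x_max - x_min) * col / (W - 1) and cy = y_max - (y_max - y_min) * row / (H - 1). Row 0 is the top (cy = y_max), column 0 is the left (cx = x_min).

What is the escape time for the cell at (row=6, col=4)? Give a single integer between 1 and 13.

Answer: 3

Derivation:
z_0 = 0 + 0i, c = -0.8745 + -1.0233i
Iter 1: z = -0.8745 + -1.0233i, |z|^2 = 1.8120
Iter 2: z = -1.1569 + 0.7666i, |z|^2 = 1.9261
Iter 3: z = -0.1237 + -2.7971i, |z|^2 = 7.8389
Escaped at iteration 3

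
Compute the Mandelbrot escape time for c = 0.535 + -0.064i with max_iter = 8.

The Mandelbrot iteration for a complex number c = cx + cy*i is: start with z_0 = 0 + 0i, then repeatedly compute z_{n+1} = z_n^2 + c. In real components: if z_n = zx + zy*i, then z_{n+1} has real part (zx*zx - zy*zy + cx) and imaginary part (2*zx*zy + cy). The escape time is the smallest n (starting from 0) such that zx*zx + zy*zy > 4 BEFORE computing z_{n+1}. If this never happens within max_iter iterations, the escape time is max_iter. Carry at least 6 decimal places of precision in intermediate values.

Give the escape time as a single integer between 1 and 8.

z_0 = 0 + 0i, c = 0.5350 + -0.0640i
Iter 1: z = 0.5350 + -0.0640i, |z|^2 = 0.2903
Iter 2: z = 0.8171 + -0.1325i, |z|^2 = 0.6853
Iter 3: z = 1.1851 + -0.2805i, |z|^2 = 1.4833
Iter 4: z = 1.8609 + -0.7289i, |z|^2 = 3.9942
Iter 5: z = 3.4667 + -2.7768i, |z|^2 = 19.7280
Escaped at iteration 5

Answer: 5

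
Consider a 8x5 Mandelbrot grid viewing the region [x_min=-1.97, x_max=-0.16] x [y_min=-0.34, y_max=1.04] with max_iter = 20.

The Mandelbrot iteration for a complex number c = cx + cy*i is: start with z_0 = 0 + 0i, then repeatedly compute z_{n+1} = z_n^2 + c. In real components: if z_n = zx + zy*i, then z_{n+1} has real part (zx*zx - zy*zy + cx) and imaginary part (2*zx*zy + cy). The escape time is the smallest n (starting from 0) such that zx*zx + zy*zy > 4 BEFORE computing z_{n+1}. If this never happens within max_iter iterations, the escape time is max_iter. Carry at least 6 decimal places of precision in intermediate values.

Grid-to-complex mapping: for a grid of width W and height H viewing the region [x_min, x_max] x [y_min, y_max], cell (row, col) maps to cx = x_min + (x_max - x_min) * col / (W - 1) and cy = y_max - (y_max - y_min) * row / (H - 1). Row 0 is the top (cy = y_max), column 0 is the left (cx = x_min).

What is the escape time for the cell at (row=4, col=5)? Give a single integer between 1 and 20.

Answer: 20

Derivation:
z_0 = 0 + 0i, c = -0.6771 + -0.3400i
Iter 1: z = -0.6771 + -0.3400i, |z|^2 = 0.5741
Iter 2: z = -0.3342 + 0.1205i, |z|^2 = 0.1262
Iter 3: z = -0.5799 + -0.4205i, |z|^2 = 0.5132
Iter 4: z = -0.5176 + 0.1478i, |z|^2 = 0.2898
Iter 5: z = -0.4310 + -0.4930i, |z|^2 = 0.4288
Iter 6: z = -0.7344 + 0.0850i, |z|^2 = 0.5465
Iter 7: z = -0.1451 + -0.4648i, |z|^2 = 0.2371
Iter 8: z = -0.8721 + -0.2052i, |z|^2 = 0.8027
Iter 9: z = 0.0414 + 0.0179i, |z|^2 = 0.0020
Iter 10: z = -0.6757 + -0.3385i, |z|^2 = 0.5712
Iter 11: z = -0.3351 + 0.1175i, |z|^2 = 0.1261
Iter 12: z = -0.5787 + -0.4188i, |z|^2 = 0.5102
Iter 13: z = -0.5177 + 0.1446i, |z|^2 = 0.2889
Iter 14: z = -0.4301 + -0.4897i, |z|^2 = 0.4248
Iter 15: z = -0.7320 + 0.0813i, |z|^2 = 0.5424
Iter 16: z = -0.1479 + -0.4590i, |z|^2 = 0.2325
Iter 17: z = -0.8659 + -0.2042i, |z|^2 = 0.7915
Iter 18: z = 0.0310 + 0.0137i, |z|^2 = 0.0011
Iter 19: z = -0.6764 + -0.3392i, |z|^2 = 0.5725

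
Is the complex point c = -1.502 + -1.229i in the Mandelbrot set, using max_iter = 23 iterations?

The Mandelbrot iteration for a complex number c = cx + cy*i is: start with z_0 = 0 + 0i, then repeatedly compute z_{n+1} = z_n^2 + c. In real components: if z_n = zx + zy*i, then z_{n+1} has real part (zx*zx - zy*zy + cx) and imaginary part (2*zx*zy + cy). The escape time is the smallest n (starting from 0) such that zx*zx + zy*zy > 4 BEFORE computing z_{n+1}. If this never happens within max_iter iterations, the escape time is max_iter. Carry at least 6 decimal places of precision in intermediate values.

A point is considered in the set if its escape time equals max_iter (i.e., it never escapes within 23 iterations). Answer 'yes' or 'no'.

Answer: no

Derivation:
z_0 = 0 + 0i, c = -1.5020 + -1.2290i
Iter 1: z = -1.5020 + -1.2290i, |z|^2 = 3.7664
Iter 2: z = -0.7564 + 2.4629i, |z|^2 = 6.6382
Escaped at iteration 2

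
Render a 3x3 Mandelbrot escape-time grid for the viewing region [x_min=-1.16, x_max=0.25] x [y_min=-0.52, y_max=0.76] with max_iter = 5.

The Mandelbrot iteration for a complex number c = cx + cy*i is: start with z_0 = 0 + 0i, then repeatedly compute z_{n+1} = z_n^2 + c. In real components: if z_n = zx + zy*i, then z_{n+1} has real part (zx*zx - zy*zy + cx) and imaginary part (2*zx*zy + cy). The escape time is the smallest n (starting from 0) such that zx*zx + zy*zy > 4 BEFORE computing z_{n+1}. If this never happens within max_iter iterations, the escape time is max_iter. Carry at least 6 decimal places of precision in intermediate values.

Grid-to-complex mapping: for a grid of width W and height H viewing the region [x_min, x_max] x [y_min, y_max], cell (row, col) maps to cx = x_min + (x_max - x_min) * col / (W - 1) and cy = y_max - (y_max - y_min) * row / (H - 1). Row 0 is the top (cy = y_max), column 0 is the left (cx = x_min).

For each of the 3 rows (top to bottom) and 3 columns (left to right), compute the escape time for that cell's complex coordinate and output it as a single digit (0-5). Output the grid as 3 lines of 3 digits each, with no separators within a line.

(row=0, col=0): c = -1.1600 + 0.7600i → escape time 3
(row=0, col=1): c = -0.4550 + 0.7600i → escape time 5
(row=0, col=2): c = 0.2500 + 0.7600i → escape time 5
(row=1, col=0): c = -1.1600 + 0.1200i → escape time 5
(row=1, col=1): c = -0.4550 + 0.1200i → escape time 5
(row=1, col=2): c = 0.2500 + 0.1200i → escape time 5
(row=2, col=0): c = -1.1600 + -0.5200i → escape time 5
(row=2, col=1): c = -0.4550 + -0.5200i → escape time 5
(row=2, col=2): c = 0.2500 + -0.5200i → escape time 5

Answer: 355
555
555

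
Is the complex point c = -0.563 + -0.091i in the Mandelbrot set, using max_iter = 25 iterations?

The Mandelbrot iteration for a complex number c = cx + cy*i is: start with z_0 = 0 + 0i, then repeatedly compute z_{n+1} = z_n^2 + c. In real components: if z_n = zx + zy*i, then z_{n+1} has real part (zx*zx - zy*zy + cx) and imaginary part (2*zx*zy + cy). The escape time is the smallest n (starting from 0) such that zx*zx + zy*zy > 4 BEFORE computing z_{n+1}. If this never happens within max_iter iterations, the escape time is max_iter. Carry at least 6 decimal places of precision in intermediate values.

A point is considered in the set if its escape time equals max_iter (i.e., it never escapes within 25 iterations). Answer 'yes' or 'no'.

z_0 = 0 + 0i, c = -0.5630 + -0.0910i
Iter 1: z = -0.5630 + -0.0910i, |z|^2 = 0.3252
Iter 2: z = -0.2543 + 0.0115i, |z|^2 = 0.0648
Iter 3: z = -0.4985 + -0.0968i, |z|^2 = 0.2578
Iter 4: z = -0.3239 + 0.0055i, |z|^2 = 0.1050
Iter 5: z = -0.4581 + -0.0946i, |z|^2 = 0.2188
Iter 6: z = -0.3621 + -0.0043i, |z|^2 = 0.1311
Iter 7: z = -0.4319 + -0.0879i, |z|^2 = 0.1943
Iter 8: z = -0.3842 + -0.0151i, |z|^2 = 0.1478
Iter 9: z = -0.4156 + -0.0794i, |z|^2 = 0.1791
Iter 10: z = -0.3965 + -0.0250i, |z|^2 = 0.1579
Iter 11: z = -0.4064 + -0.0712i, |z|^2 = 0.1702
Iter 12: z = -0.4029 + -0.0332i, |z|^2 = 0.1634
Iter 13: z = -0.4018 + -0.0643i, |z|^2 = 0.1655
Iter 14: z = -0.4057 + -0.0393i, |z|^2 = 0.1662
Iter 15: z = -0.3999 + -0.0591i, |z|^2 = 0.1634
Iter 16: z = -0.4065 + -0.0438i, |z|^2 = 0.1672
Iter 17: z = -0.3996 + -0.0554i, |z|^2 = 0.1628
Iter 18: z = -0.4064 + -0.0467i, |z|^2 = 0.1673
Iter 19: z = -0.4001 + -0.0530i, |z|^2 = 0.1629
Iter 20: z = -0.4058 + -0.0486i, |z|^2 = 0.1670
Iter 21: z = -0.4007 + -0.0516i, |z|^2 = 0.1632
Iter 22: z = -0.4051 + -0.0497i, |z|^2 = 0.1666
Iter 23: z = -0.4014 + -0.0508i, |z|^2 = 0.1637
Iter 24: z = -0.4045 + -0.0502i, |z|^2 = 0.1661
Did not escape in 25 iterations → in set

Answer: yes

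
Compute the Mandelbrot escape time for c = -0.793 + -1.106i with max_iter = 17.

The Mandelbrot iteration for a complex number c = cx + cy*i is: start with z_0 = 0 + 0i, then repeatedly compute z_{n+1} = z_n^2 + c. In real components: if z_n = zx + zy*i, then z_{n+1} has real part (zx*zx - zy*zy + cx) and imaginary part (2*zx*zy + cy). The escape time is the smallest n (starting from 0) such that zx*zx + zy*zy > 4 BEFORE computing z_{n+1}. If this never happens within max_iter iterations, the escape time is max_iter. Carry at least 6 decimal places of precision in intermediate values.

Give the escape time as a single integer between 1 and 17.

Answer: 3

Derivation:
z_0 = 0 + 0i, c = -0.7930 + -1.1060i
Iter 1: z = -0.7930 + -1.1060i, |z|^2 = 1.8521
Iter 2: z = -1.3874 + 0.6481i, |z|^2 = 2.3449
Iter 3: z = 0.7118 + -2.9044i, |z|^2 = 8.9420
Escaped at iteration 3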